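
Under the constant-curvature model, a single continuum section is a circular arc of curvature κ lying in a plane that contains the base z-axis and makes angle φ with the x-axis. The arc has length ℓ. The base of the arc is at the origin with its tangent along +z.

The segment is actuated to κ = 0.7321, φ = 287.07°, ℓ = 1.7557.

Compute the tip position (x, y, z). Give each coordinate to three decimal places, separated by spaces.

0.288 -0.938 1.311

θ = κ·ℓ = 0.7321 × 1.7557 = 1.28535 rad
ρ = (1 − cos θ)/κ = (1 − 0.28159)/0.7321 = 0.98130
z = sin θ / κ = 0.95954/0.7321 = 1.31066
x = ρ cos φ = 0.98130 × cos(287.07°) = 0.28805
y = ρ sin φ = 0.98130 × sin(287.07°) = -0.93807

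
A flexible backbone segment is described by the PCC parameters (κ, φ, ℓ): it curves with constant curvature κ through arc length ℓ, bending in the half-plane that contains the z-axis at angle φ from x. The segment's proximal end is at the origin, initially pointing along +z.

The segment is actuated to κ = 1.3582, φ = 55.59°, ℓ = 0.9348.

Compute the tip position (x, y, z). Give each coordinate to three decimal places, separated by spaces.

θ = κ·ℓ = 1.3582 × 0.9348 = 1.26965 rad
ρ = (1 − cos θ)/κ = (1 − 0.29662)/1.3582 = 0.51788
z = sin θ / κ = 0.95500/1.3582 = 0.70313
x = ρ cos φ = 0.51788 × cos(55.59°) = 0.29266
y = ρ sin φ = 0.51788 × sin(55.59°) = 0.42726

0.293 0.427 0.703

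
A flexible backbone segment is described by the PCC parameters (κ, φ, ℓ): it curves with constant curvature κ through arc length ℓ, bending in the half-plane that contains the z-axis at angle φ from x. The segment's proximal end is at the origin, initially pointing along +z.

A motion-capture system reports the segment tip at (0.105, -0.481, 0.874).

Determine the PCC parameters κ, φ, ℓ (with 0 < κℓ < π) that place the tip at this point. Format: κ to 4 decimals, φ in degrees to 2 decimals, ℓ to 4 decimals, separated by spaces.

0.9785 282.31 1.0485

ρ = √(x²+y²) = √(0.105² + -0.481²) = 0.49233
φ = atan2(y, x) mod 360° = atan2(-0.481, 0.105) = 282.3142°
|p|² = ρ² + z² = 0.49233² + 0.874² = 1.00626
κ = 2ρ / |p|² = 2×0.49233 / 1.00626 = 0.97853
θ = 2·atan2(ρ, z) = 2·atan2(0.49233, 0.874) = 1.02600 rad
ℓ = θ/κ = 1.02600/0.97853 = 1.04851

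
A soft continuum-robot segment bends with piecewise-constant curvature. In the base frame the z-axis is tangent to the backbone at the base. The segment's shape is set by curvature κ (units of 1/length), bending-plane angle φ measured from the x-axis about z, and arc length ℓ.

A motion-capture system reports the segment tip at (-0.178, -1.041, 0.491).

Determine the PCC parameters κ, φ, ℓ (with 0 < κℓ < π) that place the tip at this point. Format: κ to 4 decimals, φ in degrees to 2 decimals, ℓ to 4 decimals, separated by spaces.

1.5572 260.30 1.4586

ρ = √(x²+y²) = √(-0.178² + -1.041²) = 1.05611
φ = atan2(y, x) mod 360° = atan2(-1.041, -0.178) = 260.2969°
|p|² = ρ² + z² = 1.05611² + 0.491² = 1.35645
κ = 2ρ / |p|² = 2×1.05611 / 1.35645 = 1.55717
θ = 2·atan2(ρ, z) = 2·atan2(1.05611, 0.491) = 2.27122 rad
ℓ = θ/κ = 2.27122/1.55717 = 1.45856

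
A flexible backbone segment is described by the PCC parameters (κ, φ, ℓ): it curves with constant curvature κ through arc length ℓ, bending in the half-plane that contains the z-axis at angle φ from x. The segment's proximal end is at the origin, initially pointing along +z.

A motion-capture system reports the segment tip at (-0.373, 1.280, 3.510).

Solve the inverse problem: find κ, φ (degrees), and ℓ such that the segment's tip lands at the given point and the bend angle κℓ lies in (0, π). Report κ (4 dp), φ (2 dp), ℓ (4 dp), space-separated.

0.1891 106.25 3.8384

ρ = √(x²+y²) = √(-0.373² + 1.280²) = 1.33324
φ = atan2(y, x) mod 360° = atan2(1.280, -0.373) = 106.2465°
|p|² = ρ² + z² = 1.33324² + 3.510² = 14.09763
κ = 2ρ / |p|² = 2×1.33324 / 14.09763 = 0.18914
θ = 2·atan2(ρ, z) = 2·atan2(1.33324, 3.510) = 0.72602 rad
ℓ = θ/κ = 0.72602/0.18914 = 3.83843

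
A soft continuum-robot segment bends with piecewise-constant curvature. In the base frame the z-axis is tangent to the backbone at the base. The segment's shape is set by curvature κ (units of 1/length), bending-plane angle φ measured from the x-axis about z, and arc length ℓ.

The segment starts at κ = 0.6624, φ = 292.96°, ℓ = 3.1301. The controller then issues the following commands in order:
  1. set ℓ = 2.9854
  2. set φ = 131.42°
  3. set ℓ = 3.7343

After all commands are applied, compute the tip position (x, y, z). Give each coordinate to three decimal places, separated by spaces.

initial: κ=0.6624, φ=292.96°, ℓ=3.1301
cmd 1: set ℓ=2.9854 → (κ,φ,ℓ)=(0.6624,292.96°,2.9854) → tip=(0.8219,-1.9400,1.3865)
cmd 2: set φ=131.42° → (κ,φ,ℓ)=(0.6624,131.42°,2.9854) → tip=(-1.3939,1.5799,1.3865)
cmd 3: set ℓ=3.7343 → (κ,φ,ℓ)=(0.6624,131.42°,3.7343) → tip=(-1.7828,2.0208,0.9351)

-1.783 2.021 0.935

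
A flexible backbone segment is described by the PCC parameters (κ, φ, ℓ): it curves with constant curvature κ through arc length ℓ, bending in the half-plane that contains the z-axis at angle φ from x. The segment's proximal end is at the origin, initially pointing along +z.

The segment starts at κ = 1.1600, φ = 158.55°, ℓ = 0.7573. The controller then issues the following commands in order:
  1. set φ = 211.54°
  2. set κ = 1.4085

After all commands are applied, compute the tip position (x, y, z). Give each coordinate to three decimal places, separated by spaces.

-0.313 -0.192 0.622

initial: κ=1.1600, φ=158.55°, ℓ=0.7573
cmd 1: set φ=211.54° → (κ,φ,ℓ)=(1.1600,211.54°,0.7573) → tip=(-0.2657,-0.1631,0.6636)
cmd 2: set κ=1.4085 → (κ,φ,ℓ)=(1.4085,211.54°,0.7573) → tip=(-0.3128,-0.1920,0.6216)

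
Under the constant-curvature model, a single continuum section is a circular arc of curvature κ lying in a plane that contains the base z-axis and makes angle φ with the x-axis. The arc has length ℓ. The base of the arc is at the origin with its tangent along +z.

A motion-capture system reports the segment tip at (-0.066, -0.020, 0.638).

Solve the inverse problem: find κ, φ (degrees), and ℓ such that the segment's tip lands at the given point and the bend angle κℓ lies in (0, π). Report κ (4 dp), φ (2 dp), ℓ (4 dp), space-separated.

0.3349 196.86 0.6430

ρ = √(x²+y²) = √(-0.066² + -0.020²) = 0.06896
φ = atan2(y, x) mod 360° = atan2(-0.020, -0.066) = 196.8584°
|p|² = ρ² + z² = 0.06896² + 0.638² = 0.41180
κ = 2ρ / |p|² = 2×0.06896 / 0.41180 = 0.33494
θ = 2·atan2(ρ, z) = 2·atan2(0.06896, 0.638) = 0.21535 rad
ℓ = θ/κ = 0.21535/0.33494 = 0.64296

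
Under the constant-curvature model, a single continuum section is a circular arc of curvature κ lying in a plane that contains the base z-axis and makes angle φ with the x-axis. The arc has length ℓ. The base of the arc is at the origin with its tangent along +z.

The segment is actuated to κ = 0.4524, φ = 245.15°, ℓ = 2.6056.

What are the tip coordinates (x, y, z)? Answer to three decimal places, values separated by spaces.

θ = κ·ℓ = 0.4524 × 2.6056 = 1.17877 rad
ρ = (1 − cos θ)/κ = (1 − 0.38206)/0.4524 = 1.36592
z = sin θ / κ = 0.92414/0.4524 = 2.04275
x = ρ cos φ = 1.36592 × cos(245.15°) = -0.57402
y = ρ sin φ = 1.36592 × sin(245.15°) = -1.23945

-0.574 -1.239 2.043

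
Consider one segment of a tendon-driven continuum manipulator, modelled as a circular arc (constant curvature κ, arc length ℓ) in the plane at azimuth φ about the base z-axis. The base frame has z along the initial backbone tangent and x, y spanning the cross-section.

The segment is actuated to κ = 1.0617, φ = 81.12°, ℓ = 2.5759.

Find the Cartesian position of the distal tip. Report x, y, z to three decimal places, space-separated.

θ = κ·ℓ = 1.0617 × 2.5759 = 2.73483 rad
ρ = (1 − cos θ)/κ = (1 − -0.91841)/1.0617 = 1.80692
z = sin θ / κ = 0.39564/1.0617 = 0.37264
x = ρ cos φ = 1.80692 × cos(81.12°) = 0.27893
y = ρ sin φ = 1.80692 × sin(81.12°) = 1.78526

0.279 1.785 0.373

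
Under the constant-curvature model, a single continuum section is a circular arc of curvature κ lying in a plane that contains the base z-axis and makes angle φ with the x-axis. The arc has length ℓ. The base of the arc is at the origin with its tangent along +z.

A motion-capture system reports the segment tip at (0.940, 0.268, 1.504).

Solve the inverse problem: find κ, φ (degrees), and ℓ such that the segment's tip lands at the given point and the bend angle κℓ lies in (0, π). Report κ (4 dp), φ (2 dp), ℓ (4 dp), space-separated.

ρ = √(x²+y²) = √(0.940² + 0.268²) = 0.97746
φ = atan2(y, x) mod 360° = atan2(0.268, 0.940) = 15.9132°
|p|² = ρ² + z² = 0.97746² + 1.504² = 3.21744
κ = 2ρ / |p|² = 2×0.97746 / 3.21744 = 0.60760
θ = 2·atan2(ρ, z) = 2·atan2(0.97746, 1.504) = 1.15262 rad
ℓ = θ/κ = 1.15262/0.60760 = 1.89700

0.6076 15.91 1.8970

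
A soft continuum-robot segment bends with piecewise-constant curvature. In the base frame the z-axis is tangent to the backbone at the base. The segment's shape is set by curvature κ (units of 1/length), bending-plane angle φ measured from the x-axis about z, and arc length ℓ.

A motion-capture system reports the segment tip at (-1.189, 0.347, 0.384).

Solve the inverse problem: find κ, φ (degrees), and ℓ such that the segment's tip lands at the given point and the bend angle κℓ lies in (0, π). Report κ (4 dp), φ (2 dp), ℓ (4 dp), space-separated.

ρ = √(x²+y²) = √(-1.189² + 0.347²) = 1.23860
φ = atan2(y, x) mod 360° = atan2(0.347, -1.189) = 163.7305°
|p|² = ρ² + z² = 1.23860² + 0.384² = 1.68159
κ = 2ρ / |p|² = 2×1.23860 / 1.68159 = 1.47313
θ = 2·atan2(ρ, z) = 2·atan2(1.23860, 0.384) = 2.54033 rad
ℓ = θ/κ = 2.54033/1.47313 = 1.72444

1.4731 163.73 1.7244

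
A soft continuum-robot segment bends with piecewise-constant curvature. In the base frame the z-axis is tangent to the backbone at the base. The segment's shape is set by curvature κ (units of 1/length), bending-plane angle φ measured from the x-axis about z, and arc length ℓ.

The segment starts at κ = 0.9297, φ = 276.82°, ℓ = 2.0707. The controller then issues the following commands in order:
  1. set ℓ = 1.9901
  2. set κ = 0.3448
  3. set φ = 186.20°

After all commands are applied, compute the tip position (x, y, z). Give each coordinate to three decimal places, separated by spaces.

-0.653 -0.071 1.838

initial: κ=0.9297, φ=276.82°, ℓ=2.0707
cmd 1: set ℓ=1.9901 → (κ,φ,ℓ)=(0.9297,276.82°,1.9901) → tip=(0.1630,-1.3625,1.0339)
cmd 2: set κ=0.3448 → (κ,φ,ℓ)=(0.3448,276.82°,1.9901) → tip=(0.0779,-0.6518,1.8376)
cmd 3: set φ=186.20° → (κ,φ,ℓ)=(0.3448,186.20°,1.9901) → tip=(-0.6526,-0.0709,1.8376)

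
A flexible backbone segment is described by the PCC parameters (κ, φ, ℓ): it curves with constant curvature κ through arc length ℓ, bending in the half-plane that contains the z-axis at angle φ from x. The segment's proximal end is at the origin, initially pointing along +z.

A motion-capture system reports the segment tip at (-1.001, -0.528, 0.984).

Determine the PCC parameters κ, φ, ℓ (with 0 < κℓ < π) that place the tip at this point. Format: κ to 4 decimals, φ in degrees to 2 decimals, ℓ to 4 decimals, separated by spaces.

ρ = √(x²+y²) = √(-1.001² + -0.528²) = 1.13172
φ = atan2(y, x) mod 360° = atan2(-0.528, -1.001) = 207.8104°
|p|² = ρ² + z² = 1.13172² + 0.984² = 2.24904
κ = 2ρ / |p|² = 2×1.13172 / 2.24904 = 1.00640
θ = 2·atan2(ρ, z) = 2·atan2(1.13172, 0.984) = 1.71021 rad
ℓ = θ/κ = 1.71021/1.00640 = 1.69933

1.0064 207.81 1.6993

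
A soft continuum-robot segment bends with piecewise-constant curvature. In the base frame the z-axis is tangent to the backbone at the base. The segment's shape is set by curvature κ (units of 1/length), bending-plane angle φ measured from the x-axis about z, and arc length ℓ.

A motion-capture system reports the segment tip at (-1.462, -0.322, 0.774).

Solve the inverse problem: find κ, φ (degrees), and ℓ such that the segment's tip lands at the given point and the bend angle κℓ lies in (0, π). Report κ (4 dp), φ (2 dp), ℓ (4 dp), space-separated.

1.0542 192.42 2.0748

ρ = √(x²+y²) = √(-1.462² + -0.322²) = 1.49704
φ = atan2(y, x) mod 360° = atan2(-0.322, -1.462) = 192.4209°
|p|² = ρ² + z² = 1.49704² + 0.774² = 2.84020
κ = 2ρ / |p|² = 2×1.49704 / 2.84020 = 1.05418
θ = 2·atan2(ρ, z) = 2·atan2(1.49704, 0.774) = 2.18725 rad
ℓ = θ/κ = 2.18725/1.05418 = 2.07484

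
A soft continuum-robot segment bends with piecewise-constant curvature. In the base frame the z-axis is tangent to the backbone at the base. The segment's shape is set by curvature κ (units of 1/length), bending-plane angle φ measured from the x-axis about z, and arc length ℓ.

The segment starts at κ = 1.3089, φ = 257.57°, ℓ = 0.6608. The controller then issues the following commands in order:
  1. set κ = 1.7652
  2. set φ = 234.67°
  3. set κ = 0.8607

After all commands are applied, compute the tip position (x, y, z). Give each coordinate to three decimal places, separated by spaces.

-0.106 -0.149 0.626

initial: κ=1.3089, φ=257.57°, ℓ=0.6608
cmd 1: set κ=1.7652 → (κ,φ,ℓ)=(1.7652,257.57°,0.6608) → tip=(-0.0740,-0.3356,0.5208)
cmd 2: set φ=234.67° → (κ,φ,ℓ)=(1.7652,234.67°,0.6608) → tip=(-0.1987,-0.2803,0.5208)
cmd 3: set κ=0.8607 → (κ,φ,ℓ)=(0.8607,234.67°,0.6608) → tip=(-0.1058,-0.1492,0.6257)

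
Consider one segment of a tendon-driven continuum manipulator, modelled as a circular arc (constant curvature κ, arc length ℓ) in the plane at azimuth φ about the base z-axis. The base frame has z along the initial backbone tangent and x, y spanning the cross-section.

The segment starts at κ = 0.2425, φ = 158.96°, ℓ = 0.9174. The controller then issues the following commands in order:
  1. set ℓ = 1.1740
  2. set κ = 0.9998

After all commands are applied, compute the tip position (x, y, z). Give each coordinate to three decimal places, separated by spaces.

initial: κ=0.2425, φ=158.96°, ℓ=0.9174
cmd 1: set ℓ=1.1740 → (κ,φ,ℓ)=(0.2425,158.96°,1.1740) → tip=(-0.1549,0.0596,1.1582)
cmd 2: set κ=0.9998 → (κ,φ,ℓ)=(0.9998,158.96°,1.1740) → tip=(-0.5725,0.2202,0.9224)

-0.573 0.220 0.922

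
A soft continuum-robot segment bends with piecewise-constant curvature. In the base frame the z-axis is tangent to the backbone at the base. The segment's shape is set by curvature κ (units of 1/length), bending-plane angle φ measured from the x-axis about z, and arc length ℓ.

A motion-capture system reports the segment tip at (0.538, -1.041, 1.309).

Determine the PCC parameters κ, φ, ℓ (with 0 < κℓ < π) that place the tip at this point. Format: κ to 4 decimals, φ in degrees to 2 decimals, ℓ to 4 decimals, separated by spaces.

0.7593 297.33 1.9233

ρ = √(x²+y²) = √(0.538² + -1.041²) = 1.17180
φ = atan2(y, x) mod 360° = atan2(-1.041, 0.538) = 297.3304°
|p|² = ρ² + z² = 1.17180² + 1.309² = 3.08661
κ = 2ρ / |p|² = 2×1.17180 / 3.08661 = 0.75928
θ = 2·atan2(ρ, z) = 2·atan2(1.17180, 1.309) = 1.46030 rad
ℓ = θ/κ = 1.46030/0.75928 = 1.92326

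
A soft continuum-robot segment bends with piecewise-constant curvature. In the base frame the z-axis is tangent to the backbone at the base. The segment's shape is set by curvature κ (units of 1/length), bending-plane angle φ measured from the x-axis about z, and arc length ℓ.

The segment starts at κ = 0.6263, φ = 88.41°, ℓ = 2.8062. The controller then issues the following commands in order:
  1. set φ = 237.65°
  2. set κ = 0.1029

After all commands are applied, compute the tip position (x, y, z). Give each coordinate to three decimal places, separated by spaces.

initial: κ=0.6263, φ=88.41°, ℓ=2.8062
cmd 1: set φ=237.65° → (κ,φ,ℓ)=(0.6263,237.65°,2.8062) → tip=(-1.0130,-1.5993,1.5689)
cmd 2: set κ=0.1029 → (κ,φ,ℓ)=(0.1029,237.65°,2.8062) → tip=(-0.2153,-0.3399,2.7674)

-0.215 -0.340 2.767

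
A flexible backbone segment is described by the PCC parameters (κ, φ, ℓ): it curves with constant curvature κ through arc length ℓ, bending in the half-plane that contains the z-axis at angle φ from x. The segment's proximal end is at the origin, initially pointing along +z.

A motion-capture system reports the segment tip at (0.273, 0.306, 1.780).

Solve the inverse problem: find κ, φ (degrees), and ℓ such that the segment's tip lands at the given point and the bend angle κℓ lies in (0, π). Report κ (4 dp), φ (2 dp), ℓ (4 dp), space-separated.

ρ = √(x²+y²) = √(0.273² + 0.306²) = 0.41008
φ = atan2(y, x) mod 360° = atan2(0.306, 0.273) = 48.2620°
|p|² = ρ² + z² = 0.41008² + 1.780² = 3.33657
κ = 2ρ / |p|² = 2×0.41008 / 3.33657 = 0.24581
θ = 2·atan2(ρ, z) = 2·atan2(0.41008, 1.780) = 0.45286 rad
ℓ = θ/κ = 0.45286/0.24581 = 1.84233

0.2458 48.26 1.8423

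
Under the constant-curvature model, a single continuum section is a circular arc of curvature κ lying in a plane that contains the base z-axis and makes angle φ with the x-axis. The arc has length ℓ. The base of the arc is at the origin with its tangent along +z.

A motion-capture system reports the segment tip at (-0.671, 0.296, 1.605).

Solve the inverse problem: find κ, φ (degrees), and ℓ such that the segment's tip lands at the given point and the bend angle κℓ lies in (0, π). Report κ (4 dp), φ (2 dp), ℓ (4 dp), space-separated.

0.4710 156.20 1.8198

ρ = √(x²+y²) = √(-0.671² + 0.296²) = 0.73339
φ = atan2(y, x) mod 360° = atan2(0.296, -0.671) = 156.1962°
|p|² = ρ² + z² = 0.73339² + 1.605² = 3.11388
κ = 2ρ / |p|² = 2×0.73339 / 3.11388 = 0.47104
θ = 2·atan2(ρ, z) = 2·atan2(0.73339, 1.605) = 0.85722 rad
ℓ = θ/κ = 0.85722/0.47104 = 1.81983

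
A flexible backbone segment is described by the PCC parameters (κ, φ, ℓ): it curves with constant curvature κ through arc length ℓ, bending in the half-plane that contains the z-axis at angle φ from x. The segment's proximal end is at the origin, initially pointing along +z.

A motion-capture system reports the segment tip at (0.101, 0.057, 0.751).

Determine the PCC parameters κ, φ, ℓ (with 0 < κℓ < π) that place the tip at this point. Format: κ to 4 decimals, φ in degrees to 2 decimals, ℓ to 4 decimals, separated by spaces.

0.4017 29.44 0.7629

ρ = √(x²+y²) = √(0.101² + 0.057²) = 0.11597
φ = atan2(y, x) mod 360° = atan2(0.057, 0.101) = 29.4385°
|p|² = ρ² + z² = 0.11597² + 0.751² = 0.57745
κ = 2ρ / |p|² = 2×0.11597 / 0.57745 = 0.40168
θ = 2·atan2(ρ, z) = 2·atan2(0.11597, 0.751) = 0.30643 rad
ℓ = θ/κ = 0.30643/0.40168 = 0.76288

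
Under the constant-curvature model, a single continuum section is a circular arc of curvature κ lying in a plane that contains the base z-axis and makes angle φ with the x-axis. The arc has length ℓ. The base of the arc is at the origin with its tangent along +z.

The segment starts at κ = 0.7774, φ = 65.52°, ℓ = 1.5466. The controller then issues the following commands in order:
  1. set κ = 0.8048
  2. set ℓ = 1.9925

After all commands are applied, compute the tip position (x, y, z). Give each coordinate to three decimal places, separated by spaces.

0.532 1.168 1.242

initial: κ=0.7774, φ=65.52°, ℓ=1.5466
cmd 1: set κ=0.8048 → (κ,φ,ℓ)=(0.8048,65.52°,1.5466) → tip=(0.3499,0.7686,1.1771)
cmd 2: set ℓ=1.9925 → (κ,φ,ℓ)=(0.8048,65.52°,1.9925) → tip=(0.5317,1.1679,1.2419)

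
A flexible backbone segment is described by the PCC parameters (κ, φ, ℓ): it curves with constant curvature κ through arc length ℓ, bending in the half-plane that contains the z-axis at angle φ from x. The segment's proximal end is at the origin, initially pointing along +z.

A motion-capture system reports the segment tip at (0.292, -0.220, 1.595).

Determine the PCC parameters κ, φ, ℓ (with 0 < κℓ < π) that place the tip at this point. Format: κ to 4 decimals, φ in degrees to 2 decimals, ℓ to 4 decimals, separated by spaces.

ρ = √(x²+y²) = √(0.292² + -0.220²) = 0.36560
φ = atan2(y, x) mod 360° = atan2(-0.220, 0.292) = 323.0047°
|p|² = ρ² + z² = 0.36560² + 1.595² = 2.67769
κ = 2ρ / |p|² = 2×0.36560 / 2.67769 = 0.27307
θ = 2·atan2(ρ, z) = 2·atan2(0.36560, 1.595) = 0.45065 rad
ℓ = θ/κ = 0.45065/0.27307 = 1.65029

0.2731 323.00 1.6503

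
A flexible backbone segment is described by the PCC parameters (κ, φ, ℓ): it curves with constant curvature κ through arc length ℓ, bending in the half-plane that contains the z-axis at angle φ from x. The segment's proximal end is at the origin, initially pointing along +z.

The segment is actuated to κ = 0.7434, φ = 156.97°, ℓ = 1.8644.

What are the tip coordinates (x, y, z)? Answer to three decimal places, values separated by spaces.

θ = κ·ℓ = 0.7434 × 1.8644 = 1.38599 rad
ρ = (1 − cos θ)/κ = (1 − 0.18375)/0.7434 = 1.09799
z = sin θ / κ = 0.98297/0.7434 = 1.32227
x = ρ cos φ = 1.09799 × cos(156.97°) = -1.01048
y = ρ sin φ = 1.09799 × sin(156.97°) = 0.42955

-1.010 0.430 1.322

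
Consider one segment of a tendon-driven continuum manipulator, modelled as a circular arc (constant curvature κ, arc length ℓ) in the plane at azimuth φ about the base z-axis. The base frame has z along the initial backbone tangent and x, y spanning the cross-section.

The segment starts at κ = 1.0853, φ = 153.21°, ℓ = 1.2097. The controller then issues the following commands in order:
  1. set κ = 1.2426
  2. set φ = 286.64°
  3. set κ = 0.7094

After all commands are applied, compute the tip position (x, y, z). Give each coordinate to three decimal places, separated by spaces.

initial: κ=1.0853, φ=153.21°, ℓ=1.2097
cmd 1: set κ=1.2426 → (κ,φ,ℓ)=(1.2426,153.21°,1.2097) → tip=(-0.6698,0.3382,0.8029)
cmd 2: set φ=286.64° → (κ,φ,ℓ)=(1.2426,286.64°,1.2097) → tip=(0.2149,-0.7190,0.8029)
cmd 3: set κ=0.7094 → (κ,φ,ℓ)=(0.7094,286.64°,1.2097) → tip=(0.1397,-0.4675,1.0666)

0.140 -0.468 1.067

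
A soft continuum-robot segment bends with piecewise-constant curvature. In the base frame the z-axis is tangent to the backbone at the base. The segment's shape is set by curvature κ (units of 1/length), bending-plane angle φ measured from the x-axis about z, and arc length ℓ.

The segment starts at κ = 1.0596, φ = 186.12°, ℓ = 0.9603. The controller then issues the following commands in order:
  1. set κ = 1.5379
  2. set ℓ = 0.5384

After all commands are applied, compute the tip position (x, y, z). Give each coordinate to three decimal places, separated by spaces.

initial: κ=1.0596, φ=186.12°, ℓ=0.9603
cmd 1: set κ=1.5379 → (κ,φ,ℓ)=(1.5379,186.12°,0.9603) → tip=(-0.5859,-0.0628,0.6474)
cmd 2: set ℓ=0.5384 → (κ,φ,ℓ)=(1.5379,186.12°,0.5384) → tip=(-0.2093,-0.0224,0.4790)

-0.209 -0.022 0.479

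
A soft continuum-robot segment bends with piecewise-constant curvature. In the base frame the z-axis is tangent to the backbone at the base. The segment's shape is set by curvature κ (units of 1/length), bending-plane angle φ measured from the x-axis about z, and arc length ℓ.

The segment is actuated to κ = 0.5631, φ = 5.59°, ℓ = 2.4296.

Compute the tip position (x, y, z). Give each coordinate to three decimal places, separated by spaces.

1.412 0.138 1.740

θ = κ·ℓ = 0.5631 × 2.4296 = 1.36811 rad
ρ = (1 − cos θ)/κ = (1 − 0.20130)/0.5631 = 1.41839
z = sin θ / κ = 0.97953/0.5631 = 1.73953
x = ρ cos φ = 1.41839 × cos(5.59°) = 1.41165
y = ρ sin φ = 1.41839 × sin(5.59°) = 0.13816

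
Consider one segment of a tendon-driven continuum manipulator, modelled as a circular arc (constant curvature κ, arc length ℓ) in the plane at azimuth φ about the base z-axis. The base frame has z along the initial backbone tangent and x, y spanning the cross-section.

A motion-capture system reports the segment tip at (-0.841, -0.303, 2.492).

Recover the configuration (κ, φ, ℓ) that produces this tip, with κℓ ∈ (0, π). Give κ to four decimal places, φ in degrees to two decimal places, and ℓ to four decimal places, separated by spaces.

ρ = √(x²+y²) = √(-0.841² + -0.303²) = 0.89392
φ = atan2(y, x) mod 360° = atan2(-0.303, -0.841) = 199.8133°
|p|² = ρ² + z² = 0.89392² + 2.492² = 7.00915
κ = 2ρ / |p|² = 2×0.89392 / 7.00915 = 0.25507
θ = 2·atan2(ρ, z) = 2·atan2(0.89392, 2.492) = 0.68884 rad
ℓ = θ/κ = 0.68884/0.25507 = 2.70056

0.2551 199.81 2.7006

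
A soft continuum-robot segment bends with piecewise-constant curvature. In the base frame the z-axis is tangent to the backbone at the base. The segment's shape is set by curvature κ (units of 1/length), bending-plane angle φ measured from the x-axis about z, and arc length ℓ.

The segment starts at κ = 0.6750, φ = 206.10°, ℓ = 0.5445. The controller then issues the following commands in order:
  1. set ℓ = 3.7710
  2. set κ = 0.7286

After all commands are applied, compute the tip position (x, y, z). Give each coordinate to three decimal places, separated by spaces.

-2.371 -1.161 0.527

initial: κ=0.6750, φ=206.10°, ℓ=0.5445
cmd 1: set ℓ=3.7710 → (κ,φ,ℓ)=(0.6750,206.10°,3.7710) → tip=(-2.4313,-1.1911,0.8318)
cmd 2: set κ=0.7286 → (κ,φ,ℓ)=(0.7286,206.10°,3.7710) → tip=(-2.3706,-1.1614,0.5269)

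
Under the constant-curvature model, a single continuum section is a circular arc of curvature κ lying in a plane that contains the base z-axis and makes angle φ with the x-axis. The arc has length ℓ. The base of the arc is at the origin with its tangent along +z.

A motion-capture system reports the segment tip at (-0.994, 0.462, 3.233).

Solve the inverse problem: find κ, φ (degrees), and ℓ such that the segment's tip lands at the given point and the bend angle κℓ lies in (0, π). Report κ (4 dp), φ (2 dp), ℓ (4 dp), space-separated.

0.1881 155.07 3.4753

ρ = √(x²+y²) = √(-0.994² + 0.462²) = 1.09612
φ = atan2(y, x) mod 360° = atan2(0.462, -0.994) = 155.0715°
|p|² = ρ² + z² = 1.09612² + 3.233² = 11.65377
κ = 2ρ / |p|² = 2×1.09612 / 11.65377 = 0.18811
θ = 2·atan2(ρ, z) = 2·atan2(1.09612, 3.233) = 0.65376 rad
ℓ = θ/κ = 0.65376/0.18811 = 3.47532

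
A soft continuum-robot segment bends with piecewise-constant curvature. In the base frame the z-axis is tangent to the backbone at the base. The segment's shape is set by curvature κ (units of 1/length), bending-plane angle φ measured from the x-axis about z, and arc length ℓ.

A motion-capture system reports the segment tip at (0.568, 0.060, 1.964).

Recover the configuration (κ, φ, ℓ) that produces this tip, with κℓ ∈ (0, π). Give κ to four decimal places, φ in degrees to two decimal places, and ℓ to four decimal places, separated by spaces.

0.2731 6.03 2.0729

ρ = √(x²+y²) = √(0.568² + 0.060²) = 0.57116
φ = atan2(y, x) mod 360° = atan2(0.060, 0.568) = 6.0300°
|p|² = ρ² + z² = 0.57116² + 1.964² = 4.18352
κ = 2ρ / |p|² = 2×0.57116 / 4.18352 = 0.27305
θ = 2·atan2(ρ, z) = 2·atan2(0.57116, 1.964) = 0.56602 rad
ℓ = θ/κ = 0.56602/0.27305 = 2.07293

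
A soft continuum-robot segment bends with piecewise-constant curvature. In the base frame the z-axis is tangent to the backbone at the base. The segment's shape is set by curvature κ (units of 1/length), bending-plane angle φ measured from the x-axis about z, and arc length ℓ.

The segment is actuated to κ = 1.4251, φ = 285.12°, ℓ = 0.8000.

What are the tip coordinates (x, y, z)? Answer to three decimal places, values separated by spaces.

0.107 -0.395 0.638

θ = κ·ℓ = 1.4251 × 0.8000 = 1.14008 rad
ρ = (1 − cos θ)/κ = (1 − 0.41752)/1.4251 = 0.40873
z = sin θ / κ = 0.90867/1.4251 = 0.63762
x = ρ cos φ = 0.40873 × cos(285.12°) = 0.10661
y = ρ sin φ = 0.40873 × sin(285.12°) = -0.39458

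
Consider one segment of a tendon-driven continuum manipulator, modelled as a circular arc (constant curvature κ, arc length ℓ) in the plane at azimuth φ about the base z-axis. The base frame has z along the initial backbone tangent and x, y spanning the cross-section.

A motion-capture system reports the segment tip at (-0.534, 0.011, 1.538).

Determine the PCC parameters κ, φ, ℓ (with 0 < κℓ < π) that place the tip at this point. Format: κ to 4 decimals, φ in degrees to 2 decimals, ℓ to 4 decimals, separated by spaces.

0.4030 178.82 1.6588

ρ = √(x²+y²) = √(-0.534² + 0.011²) = 0.53411
φ = atan2(y, x) mod 360° = atan2(0.011, -0.534) = 178.8199°
|p|² = ρ² + z² = 0.53411² + 1.538² = 2.65072
κ = 2ρ / |p|² = 2×0.53411 / 2.65072 = 0.40299
θ = 2·atan2(ρ, z) = 2·atan2(0.53411, 1.538) = 0.66850 rad
ℓ = θ/κ = 0.66850/0.40299 = 1.65882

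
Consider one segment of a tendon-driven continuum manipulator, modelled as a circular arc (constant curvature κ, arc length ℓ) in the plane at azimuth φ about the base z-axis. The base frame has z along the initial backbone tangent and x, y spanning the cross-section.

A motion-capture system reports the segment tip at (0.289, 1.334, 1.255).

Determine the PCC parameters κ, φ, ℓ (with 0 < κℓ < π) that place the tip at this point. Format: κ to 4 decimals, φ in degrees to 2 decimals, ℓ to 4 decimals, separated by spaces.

ρ = √(x²+y²) = √(0.289² + 1.334²) = 1.36495
φ = atan2(y, x) mod 360° = atan2(1.334, 0.289) = 77.7762°
|p|² = ρ² + z² = 1.36495² + 1.255² = 3.43810
κ = 2ρ / |p|² = 2×1.36495 / 3.43810 = 0.79401
θ = 2·atan2(ρ, z) = 2·atan2(1.36495, 1.255) = 1.65468 rad
ℓ = θ/κ = 1.65468/0.79401 = 2.08395

0.7940 77.78 2.0839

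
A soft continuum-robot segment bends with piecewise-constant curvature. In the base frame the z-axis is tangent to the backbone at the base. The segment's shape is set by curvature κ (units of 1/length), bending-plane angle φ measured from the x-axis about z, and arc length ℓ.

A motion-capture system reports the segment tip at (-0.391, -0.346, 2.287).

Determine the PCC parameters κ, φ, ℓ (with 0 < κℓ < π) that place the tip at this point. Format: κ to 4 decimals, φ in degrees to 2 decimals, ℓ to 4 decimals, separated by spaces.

0.1898 221.51 2.3657

ρ = √(x²+y²) = √(-0.391² + -0.346²) = 0.52211
φ = atan2(y, x) mod 360° = atan2(-0.346, -0.391) = 221.5060°
|p|² = ρ² + z² = 0.52211² + 2.287² = 5.50297
κ = 2ρ / |p|² = 2×0.52211 / 5.50297 = 0.18976
θ = 2·atan2(ρ, z) = 2·atan2(0.52211, 2.287) = 0.44889 rad
ℓ = θ/κ = 0.44889/0.18976 = 2.36565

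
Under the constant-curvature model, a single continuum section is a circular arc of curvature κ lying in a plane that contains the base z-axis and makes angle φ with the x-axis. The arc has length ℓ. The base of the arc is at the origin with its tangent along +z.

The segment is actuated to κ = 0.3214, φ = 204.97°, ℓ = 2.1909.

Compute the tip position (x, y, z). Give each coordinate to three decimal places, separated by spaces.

θ = κ·ℓ = 0.3214 × 2.1909 = 0.70416 rad
ρ = (1 − cos θ)/κ = (1 − 0.76216)/0.3214 = 0.74002
z = sin θ / κ = 0.64739/0.3214 = 2.01428
x = ρ cos φ = 0.74002 × cos(204.97°) = -0.67085
y = ρ sin φ = 0.74002 × sin(204.97°) = -0.31239

-0.671 -0.312 2.014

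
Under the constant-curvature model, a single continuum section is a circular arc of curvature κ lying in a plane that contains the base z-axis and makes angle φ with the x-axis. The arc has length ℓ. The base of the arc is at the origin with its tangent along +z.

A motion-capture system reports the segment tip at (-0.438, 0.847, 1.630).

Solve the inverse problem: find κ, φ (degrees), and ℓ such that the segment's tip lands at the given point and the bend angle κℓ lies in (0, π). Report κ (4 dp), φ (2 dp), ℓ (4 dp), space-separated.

ρ = √(x²+y²) = √(-0.438² + 0.847²) = 0.95355
φ = atan2(y, x) mod 360° = atan2(0.847, -0.438) = 117.3444°
|p|² = ρ² + z² = 0.95355² + 1.630² = 3.56615
κ = 2ρ / |p|² = 2×0.95355 / 3.56615 = 0.53478
θ = 2·atan2(ρ, z) = 2·atan2(0.95355, 1.630) = 1.05863 rad
ℓ = θ/κ = 1.05863/0.53478 = 1.97958

0.5348 117.34 1.9796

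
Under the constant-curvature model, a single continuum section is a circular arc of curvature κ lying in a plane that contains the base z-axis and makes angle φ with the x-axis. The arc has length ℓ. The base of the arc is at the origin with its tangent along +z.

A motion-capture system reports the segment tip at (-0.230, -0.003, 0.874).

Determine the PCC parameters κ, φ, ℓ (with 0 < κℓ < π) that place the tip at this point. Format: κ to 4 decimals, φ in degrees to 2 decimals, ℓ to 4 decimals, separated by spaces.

ρ = √(x²+y²) = √(-0.230² + -0.003²) = 0.23002
φ = atan2(y, x) mod 360° = atan2(-0.003, -0.230) = 180.7473°
|p|² = ρ² + z² = 0.23002² + 0.874² = 0.81678
κ = 2ρ / |p|² = 2×0.23002 / 0.81678 = 0.56323
θ = 2·atan2(ρ, z) = 2·atan2(0.23002, 0.874) = 0.51469 rad
ℓ = θ/κ = 0.51469/0.56323 = 0.91381

0.5632 180.75 0.9138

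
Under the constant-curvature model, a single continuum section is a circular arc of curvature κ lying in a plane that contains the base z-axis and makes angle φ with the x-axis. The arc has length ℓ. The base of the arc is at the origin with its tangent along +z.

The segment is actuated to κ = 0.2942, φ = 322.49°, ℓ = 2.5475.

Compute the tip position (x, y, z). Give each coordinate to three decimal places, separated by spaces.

0.722 -0.555 2.316

θ = κ·ℓ = 0.2942 × 2.5475 = 0.74947 rad
ρ = (1 − cos θ)/κ = (1 − 0.73205)/0.2942 = 0.91079
z = sin θ / κ = 0.68125/0.2942 = 2.31562
x = ρ cos φ = 0.91079 × cos(322.49°) = 0.72248
y = ρ sin φ = 0.91079 × sin(322.49°) = -0.55458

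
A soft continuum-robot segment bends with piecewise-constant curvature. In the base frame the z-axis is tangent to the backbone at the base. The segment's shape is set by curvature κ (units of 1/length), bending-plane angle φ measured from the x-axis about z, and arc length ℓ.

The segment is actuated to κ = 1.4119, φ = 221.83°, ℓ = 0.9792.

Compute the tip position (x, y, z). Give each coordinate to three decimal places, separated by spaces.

-0.429 -0.384 0.696

θ = κ·ℓ = 1.4119 × 0.9792 = 1.38253 rad
ρ = (1 − cos θ)/κ = (1 − 0.18715)/1.4119 = 0.57571
z = sin θ / κ = 0.98233/1.4119 = 0.69575
x = ρ cos φ = 0.57571 × cos(221.83°) = -0.42898
y = ρ sin φ = 0.57571 × sin(221.83°) = -0.38395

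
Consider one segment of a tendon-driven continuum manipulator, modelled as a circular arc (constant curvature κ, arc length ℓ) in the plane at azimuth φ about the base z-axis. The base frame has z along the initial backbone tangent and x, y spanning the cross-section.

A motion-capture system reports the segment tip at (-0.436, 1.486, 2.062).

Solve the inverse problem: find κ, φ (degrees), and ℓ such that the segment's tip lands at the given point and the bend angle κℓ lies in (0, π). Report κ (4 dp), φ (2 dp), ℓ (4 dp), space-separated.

ρ = √(x²+y²) = √(-0.436² + 1.486²) = 1.54864
φ = atan2(y, x) mod 360° = atan2(1.486, -0.436) = 106.3520°
|p|² = ρ² + z² = 1.54864² + 2.062² = 6.65014
κ = 2ρ / |p|² = 2×1.54864 / 6.65014 = 0.46575
θ = 2·atan2(ρ, z) = 2·atan2(1.54864, 2.062) = 1.28833 rad
ℓ = θ/κ = 1.28833/0.46575 = 2.76616

0.4657 106.35 2.7662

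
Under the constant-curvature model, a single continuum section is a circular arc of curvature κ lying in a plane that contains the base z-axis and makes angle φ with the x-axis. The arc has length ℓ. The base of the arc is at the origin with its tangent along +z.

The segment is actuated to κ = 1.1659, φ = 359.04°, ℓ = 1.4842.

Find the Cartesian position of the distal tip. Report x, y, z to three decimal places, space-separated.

0.994 -0.017 0.847

θ = κ·ℓ = 1.1659 × 1.4842 = 1.73043 rad
ρ = (1 − cos θ)/κ = (1 − -0.15896)/1.1659 = 0.99404
z = sin θ / κ = 0.98729/1.1659 = 0.84680
x = ρ cos φ = 0.99404 × cos(359.04°) = 0.99390
y = ρ sin φ = 0.99404 × sin(359.04°) = -0.01665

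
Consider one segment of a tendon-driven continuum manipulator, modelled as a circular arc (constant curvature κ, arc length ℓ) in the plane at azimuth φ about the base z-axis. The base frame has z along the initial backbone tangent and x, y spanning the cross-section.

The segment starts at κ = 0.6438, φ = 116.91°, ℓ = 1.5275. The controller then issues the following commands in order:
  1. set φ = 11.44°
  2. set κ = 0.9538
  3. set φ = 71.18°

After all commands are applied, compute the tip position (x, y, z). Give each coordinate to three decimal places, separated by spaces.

initial: κ=0.6438, φ=116.91°, ℓ=1.5275
cmd 1: set φ=11.44° → (κ,φ,ℓ)=(0.6438,11.44°,1.5275) → tip=(0.6787,0.1373,1.2929)
cmd 2: set κ=0.9538 → (κ,φ,ℓ)=(0.9538,11.44°,1.5275) → tip=(0.9109,0.1843,1.0416)
cmd 3: set φ=71.18° → (κ,φ,ℓ)=(0.9538,71.18°,1.5275) → tip=(0.2998,0.8796,1.0416)

0.300 0.880 1.042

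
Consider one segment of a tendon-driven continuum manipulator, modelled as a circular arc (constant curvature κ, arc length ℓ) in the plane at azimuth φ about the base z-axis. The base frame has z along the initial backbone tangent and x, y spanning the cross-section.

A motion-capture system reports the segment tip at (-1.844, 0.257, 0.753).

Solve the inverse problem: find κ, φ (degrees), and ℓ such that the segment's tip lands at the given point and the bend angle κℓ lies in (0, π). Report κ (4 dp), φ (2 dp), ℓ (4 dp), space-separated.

ρ = √(x²+y²) = √(-1.844² + 0.257²) = 1.86182
φ = atan2(y, x) mod 360° = atan2(0.257, -1.844) = 172.0657°
|p|² = ρ² + z² = 1.86182² + 0.753² = 4.03339
κ = 2ρ / |p|² = 2×1.86182 / 4.03339 = 0.92320
θ = 2·atan2(ρ, z) = 2·atan2(1.86182, 0.753) = 2.37293 rad
ℓ = θ/κ = 2.37293/0.92320 = 2.57032

0.9232 172.07 2.5703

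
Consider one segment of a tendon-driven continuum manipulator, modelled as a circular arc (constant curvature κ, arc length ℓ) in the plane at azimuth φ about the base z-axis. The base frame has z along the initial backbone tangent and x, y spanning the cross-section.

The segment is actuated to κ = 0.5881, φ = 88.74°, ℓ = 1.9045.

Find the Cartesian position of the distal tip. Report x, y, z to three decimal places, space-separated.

θ = κ·ℓ = 0.5881 × 1.9045 = 1.12004 rad
ρ = (1 − cos θ)/κ = (1 − 0.43565)/0.5881 = 0.95962
z = sin θ / κ = 0.90012/0.5881 = 1.53055
x = ρ cos φ = 0.95962 × cos(88.74°) = 0.02110
y = ρ sin φ = 0.95962 × sin(88.74°) = 0.95938

0.021 0.959 1.531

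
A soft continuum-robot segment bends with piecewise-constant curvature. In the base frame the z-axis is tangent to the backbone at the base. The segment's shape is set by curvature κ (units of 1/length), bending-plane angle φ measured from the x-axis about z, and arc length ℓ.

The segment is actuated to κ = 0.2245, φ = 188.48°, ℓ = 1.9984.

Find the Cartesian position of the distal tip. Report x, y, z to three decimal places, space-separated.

-0.436 -0.065 1.932

θ = κ·ℓ = 0.2245 × 1.9984 = 0.44864 rad
ρ = (1 − cos θ)/κ = (1 − 0.90104)/0.2245 = 0.44081
z = sin θ / κ = 0.43374/0.2245 = 1.93203
x = ρ cos φ = 0.44081 × cos(188.48°) = -0.43599
y = ρ sin φ = 0.44081 × sin(188.48°) = -0.06500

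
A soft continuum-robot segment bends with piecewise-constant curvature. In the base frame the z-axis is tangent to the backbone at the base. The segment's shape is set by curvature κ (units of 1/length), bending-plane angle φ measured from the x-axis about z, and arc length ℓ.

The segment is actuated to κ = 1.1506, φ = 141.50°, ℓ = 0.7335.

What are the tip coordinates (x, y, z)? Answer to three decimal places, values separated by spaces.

θ = κ·ℓ = 1.1506 × 0.7335 = 0.84397 rad
ρ = (1 − cos θ)/κ = (1 − 0.66451)/1.1506 = 0.29158
z = sin θ / κ = 0.74728/1.1506 = 0.64947
x = ρ cos φ = 0.29158 × cos(141.50°) = -0.22819
y = ρ sin φ = 0.29158 × sin(141.50°) = 0.18151

-0.228 0.182 0.649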